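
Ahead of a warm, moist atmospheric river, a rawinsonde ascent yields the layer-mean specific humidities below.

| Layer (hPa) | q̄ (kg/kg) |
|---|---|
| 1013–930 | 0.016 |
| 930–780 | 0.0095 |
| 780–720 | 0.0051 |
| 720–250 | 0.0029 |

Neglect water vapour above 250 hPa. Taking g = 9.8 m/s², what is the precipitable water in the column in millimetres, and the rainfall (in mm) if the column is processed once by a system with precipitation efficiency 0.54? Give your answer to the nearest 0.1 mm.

Precipitable water is the column-integrated vapour mass per unit area: PW = (1/g) Σ q̄ Δp, with q in kg/kg and Δp in Pa (1 kg/m² of water = 1 mm).
Layer 1013–930 hPa: Δp = 83 hPa = 8300 Pa, q̄ = 0.016 kg/kg → 0.016 × 8300 / 9.8 = 13.55 mm
Layer 930–780 hPa: Δp = 150 hPa = 15000 Pa, q̄ = 0.0095 kg/kg → 0.0095 × 15000 / 9.8 = 14.54 mm
Layer 780–720 hPa: Δp = 60 hPa = 6000 Pa, q̄ = 0.0051 kg/kg → 0.0051 × 6000 / 9.8 = 3.12 mm
Layer 720–250 hPa: Δp = 470 hPa = 47000 Pa, q̄ = 0.0029 kg/kg → 0.0029 × 47000 / 9.8 = 13.91 mm
PW = 13.55 + 14.54 + 3.12 + 13.91 = 45.12 ≈ 45.1 mm.
Rainfall = ε × PW = 0.54 × 45.1 = 24.4 mm.

PW ≈ 45.1 mm; rainfall ≈ 24.4 mm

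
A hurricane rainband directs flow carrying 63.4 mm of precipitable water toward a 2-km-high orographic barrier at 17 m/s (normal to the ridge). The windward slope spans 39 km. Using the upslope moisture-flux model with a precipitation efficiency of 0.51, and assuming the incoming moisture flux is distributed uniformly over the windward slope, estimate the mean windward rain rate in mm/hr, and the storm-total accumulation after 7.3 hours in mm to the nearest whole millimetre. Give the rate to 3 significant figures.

R ≈ 50.7 mm/hr; total ≈ 370 mm

Incoming column moisture flux per unit ridge length: F = V × PW = 17 × 63.4 = 1077.8 mm·m/s.
Spread over the 39 km slope with efficiency ε = 0.51: R = ε·F/W = 0.51 × 1077.8 / 39000 m = 1.409e-02 mm/s.
R = 1.409e-02 × 3600 = 50.7 mm/hr.
Over 7.3 h: total = 50.7 × 7.3 = 370.11 ≈ 370 mm.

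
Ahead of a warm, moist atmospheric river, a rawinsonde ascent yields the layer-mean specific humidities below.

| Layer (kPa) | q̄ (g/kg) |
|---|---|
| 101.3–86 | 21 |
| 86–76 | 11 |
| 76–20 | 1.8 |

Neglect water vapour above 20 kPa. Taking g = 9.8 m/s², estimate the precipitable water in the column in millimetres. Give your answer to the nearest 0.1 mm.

PW ≈ 54.3 mm

Precipitable water is the column-integrated vapour mass per unit area: PW = (1/g) Σ q̄ Δp, with q in kg/kg and Δp in Pa (1 kg/m² of water = 1 mm).
Layer 101.3–86 kPa: Δp = 153 hPa = 15300 Pa, q̄ = 0.021 kg/kg → 0.021 × 15300 / 9.8 = 32.79 mm
Layer 86–76 kPa: Δp = 100 hPa = 10000 Pa, q̄ = 0.011 kg/kg → 0.011 × 10000 / 9.8 = 11.22 mm
Layer 76–20 kPa: Δp = 560 hPa = 56000 Pa, q̄ = 0.0018 kg/kg → 0.0018 × 56000 / 9.8 = 10.29 mm
PW = 32.79 + 11.22 + 10.29 = 54.30 ≈ 54.3 mm.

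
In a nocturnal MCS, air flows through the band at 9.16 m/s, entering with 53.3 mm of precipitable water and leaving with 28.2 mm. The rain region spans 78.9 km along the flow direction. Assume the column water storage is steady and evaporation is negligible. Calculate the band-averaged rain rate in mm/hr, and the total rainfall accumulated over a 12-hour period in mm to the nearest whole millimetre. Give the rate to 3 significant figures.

R ≈ 10.5 mm/hr; total ≈ 126 mm

Column moisture flux per unit crosswind length is F = V × PW.
Inflow: F_in = 9.16 × 53.3 = 488.228 mm·m/s
Outflow: F_out = 9.16 × 28.2 = 258.312 mm·m/s
Steady-state rate R = (F_in − F_out)/L = (488.228 − 258.312) / 78900 m = 2.914e-03 mm/s.
R = 2.914e-03 × 3600 = 10.5 mm/hr.
Over 12 h: total = 10.5 × 12 = 126 mm.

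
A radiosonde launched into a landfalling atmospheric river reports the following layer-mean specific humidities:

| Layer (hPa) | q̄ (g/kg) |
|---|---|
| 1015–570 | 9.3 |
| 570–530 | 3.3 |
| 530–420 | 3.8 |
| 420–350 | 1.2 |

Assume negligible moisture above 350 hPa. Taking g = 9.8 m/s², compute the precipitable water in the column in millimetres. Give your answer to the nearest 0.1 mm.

PW ≈ 48.7 mm

Precipitable water is the column-integrated vapour mass per unit area: PW = (1/g) Σ q̄ Δp, with q in kg/kg and Δp in Pa (1 kg/m² of water = 1 mm).
Layer 1015–570 hPa: Δp = 445 hPa = 44500 Pa, q̄ = 0.0093 kg/kg → 0.0093 × 44500 / 9.8 = 42.23 mm
Layer 570–530 hPa: Δp = 40 hPa = 4000 Pa, q̄ = 0.0033 kg/kg → 0.0033 × 4000 / 9.8 = 1.35 mm
Layer 530–420 hPa: Δp = 110 hPa = 11000 Pa, q̄ = 0.0038 kg/kg → 0.0038 × 11000 / 9.8 = 4.27 mm
Layer 420–350 hPa: Δp = 70 hPa = 7000 Pa, q̄ = 0.0012 kg/kg → 0.0012 × 7000 / 9.8 = 0.86 mm
PW = 42.23 + 1.35 + 4.27 + 0.86 = 48.71 ≈ 48.7 mm.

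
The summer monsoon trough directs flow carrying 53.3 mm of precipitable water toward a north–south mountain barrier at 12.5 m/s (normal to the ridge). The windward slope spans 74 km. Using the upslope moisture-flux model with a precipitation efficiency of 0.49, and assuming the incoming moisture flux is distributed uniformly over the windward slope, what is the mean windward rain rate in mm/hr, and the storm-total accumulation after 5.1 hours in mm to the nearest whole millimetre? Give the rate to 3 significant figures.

R ≈ 15.9 mm/hr; total ≈ 81 mm

Incoming column moisture flux per unit ridge length: F = V × PW = 12.5 × 53.3 = 666.25 mm·m/s.
Spread over the 74 km slope with efficiency ε = 0.49: R = ε·F/W = 0.49 × 666.25 / 74000 m = 4.412e-03 mm/s.
R = 4.412e-03 × 3600 = 15.9 mm/hr.
Over 5.1 h: total = 15.9 × 5.1 = 81.09 ≈ 81 mm.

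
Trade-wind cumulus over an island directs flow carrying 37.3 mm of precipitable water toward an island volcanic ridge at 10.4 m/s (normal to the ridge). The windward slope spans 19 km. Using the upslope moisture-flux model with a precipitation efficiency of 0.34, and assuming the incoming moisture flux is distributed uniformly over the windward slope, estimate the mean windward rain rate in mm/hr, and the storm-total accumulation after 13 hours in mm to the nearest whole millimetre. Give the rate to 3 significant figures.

R ≈ 25.0 mm/hr; total ≈ 325 mm

Incoming column moisture flux per unit ridge length: F = V × PW = 10.4 × 37.3 = 387.92 mm·m/s.
Spread over the 19 km slope with efficiency ε = 0.34: R = ε·F/W = 0.34 × 387.92 / 19000 m = 6.942e-03 mm/s.
R = 6.942e-03 × 3600 = 25.0 mm/hr.
Over 13 h: total = 25.0 × 13 = 325 mm.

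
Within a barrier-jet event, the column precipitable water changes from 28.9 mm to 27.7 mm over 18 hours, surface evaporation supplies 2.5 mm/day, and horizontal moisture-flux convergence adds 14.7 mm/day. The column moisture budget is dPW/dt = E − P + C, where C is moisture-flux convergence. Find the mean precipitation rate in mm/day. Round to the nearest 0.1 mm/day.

P ≈ 18.8 mm/day

dPW/dt = (27.7 − 28.9) mm / (18/24 day) = -1.600 mm/day.
P = E + C − dPW/dt = 2.5 + (14.7) − (-1.600) = 18.8 mm/day.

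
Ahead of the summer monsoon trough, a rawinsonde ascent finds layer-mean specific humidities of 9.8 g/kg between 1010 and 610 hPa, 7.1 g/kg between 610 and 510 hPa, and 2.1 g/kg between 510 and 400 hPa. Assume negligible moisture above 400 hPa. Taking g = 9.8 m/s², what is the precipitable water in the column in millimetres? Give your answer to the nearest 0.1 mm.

PW ≈ 49.6 mm

Precipitable water is the column-integrated vapour mass per unit area: PW = (1/g) Σ q̄ Δp, with q in kg/kg and Δp in Pa (1 kg/m² of water = 1 mm).
Layer 1010–610 hPa: Δp = 400 hPa = 40000 Pa, q̄ = 0.0098 kg/kg → 0.0098 × 40000 / 9.8 = 40.00 mm
Layer 610–510 hPa: Δp = 100 hPa = 10000 Pa, q̄ = 0.0071 kg/kg → 0.0071 × 10000 / 9.8 = 7.24 mm
Layer 510–400 hPa: Δp = 110 hPa = 11000 Pa, q̄ = 0.0021 kg/kg → 0.0021 × 11000 / 9.8 = 2.36 mm
PW = 40.00 + 7.24 + 2.36 = 49.60 ≈ 49.6 mm.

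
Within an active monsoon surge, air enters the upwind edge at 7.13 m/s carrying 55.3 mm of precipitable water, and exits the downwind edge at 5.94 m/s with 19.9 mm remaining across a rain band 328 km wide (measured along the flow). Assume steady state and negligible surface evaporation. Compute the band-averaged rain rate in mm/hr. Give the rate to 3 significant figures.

R ≈ 3.03 mm/hr

Column moisture flux per unit crosswind length is F = V × PW.
Inflow: F_in = 7.13 × 55.3 = 394.289 mm·m/s
Outflow: F_out = 5.94 × 19.9 = 118.206 mm·m/s
Steady-state rate R = (F_in − F_out)/L = (394.289 − 118.206) / 328000 m = 8.417e-04 mm/s.
R = 8.417e-04 × 3600 = 3.03 mm/hr.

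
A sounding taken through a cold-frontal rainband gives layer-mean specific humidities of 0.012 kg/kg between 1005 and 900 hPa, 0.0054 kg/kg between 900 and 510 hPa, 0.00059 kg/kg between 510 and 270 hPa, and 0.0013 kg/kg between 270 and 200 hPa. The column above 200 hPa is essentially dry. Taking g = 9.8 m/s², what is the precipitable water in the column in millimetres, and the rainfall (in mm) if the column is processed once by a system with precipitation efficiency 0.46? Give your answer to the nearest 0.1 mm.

PW ≈ 36.7 mm; rainfall ≈ 16.9 mm

Precipitable water is the column-integrated vapour mass per unit area: PW = (1/g) Σ q̄ Δp, with q in kg/kg and Δp in Pa (1 kg/m² of water = 1 mm).
Layer 1005–900 hPa: Δp = 105 hPa = 10500 Pa, q̄ = 0.012 kg/kg → 0.012 × 10500 / 9.8 = 12.86 mm
Layer 900–510 hPa: Δp = 390 hPa = 39000 Pa, q̄ = 0.0054 kg/kg → 0.0054 × 39000 / 9.8 = 21.49 mm
Layer 510–270 hPa: Δp = 240 hPa = 24000 Pa, q̄ = 0.00059 kg/kg → 0.00059 × 24000 / 9.8 = 1.44 mm
Layer 270–200 hPa: Δp = 70 hPa = 7000 Pa, q̄ = 0.0013 kg/kg → 0.0013 × 7000 / 9.8 = 0.93 mm
PW = 12.86 + 21.49 + 1.44 + 0.93 = 36.72 ≈ 36.7 mm.
Rainfall = ε × PW = 0.46 × 36.7 = 16.9 mm.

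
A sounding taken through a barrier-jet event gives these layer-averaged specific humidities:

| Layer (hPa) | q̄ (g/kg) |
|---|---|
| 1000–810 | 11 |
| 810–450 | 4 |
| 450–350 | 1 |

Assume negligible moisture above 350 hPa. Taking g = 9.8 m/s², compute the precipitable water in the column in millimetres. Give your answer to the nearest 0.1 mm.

Precipitable water is the column-integrated vapour mass per unit area: PW = (1/g) Σ q̄ Δp, with q in kg/kg and Δp in Pa (1 kg/m² of water = 1 mm).
Layer 1000–810 hPa: Δp = 190 hPa = 19000 Pa, q̄ = 0.011 kg/kg → 0.011 × 19000 / 9.8 = 21.33 mm
Layer 810–450 hPa: Δp = 360 hPa = 36000 Pa, q̄ = 0.004 kg/kg → 0.004 × 36000 / 9.8 = 14.69 mm
Layer 450–350 hPa: Δp = 100 hPa = 10000 Pa, q̄ = 0.001 kg/kg → 0.001 × 10000 / 9.8 = 1.02 mm
PW = 21.33 + 14.69 + 1.02 = 37.04 ≈ 37.0 mm.

PW ≈ 37.0 mm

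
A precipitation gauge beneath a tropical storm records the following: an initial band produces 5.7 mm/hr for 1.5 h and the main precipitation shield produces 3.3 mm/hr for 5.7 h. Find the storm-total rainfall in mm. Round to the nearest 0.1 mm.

Total = Σ Rᵢ Δtᵢ = 5.7 × 1.5 + 3.3 × 5.7
      = 8.55 + 18.81 = 27.4 mm.

total ≈ 27.4 mm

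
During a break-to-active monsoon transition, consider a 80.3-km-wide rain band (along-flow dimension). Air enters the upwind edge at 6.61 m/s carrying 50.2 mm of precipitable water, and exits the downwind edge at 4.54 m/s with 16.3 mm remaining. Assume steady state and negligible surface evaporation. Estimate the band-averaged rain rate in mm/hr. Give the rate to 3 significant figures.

R ≈ 11.6 mm/hr

Column moisture flux per unit crosswind length is F = V × PW.
Inflow: F_in = 6.61 × 50.2 = 331.822 mm·m/s
Outflow: F_out = 4.54 × 16.3 = 74.002 mm·m/s
Steady-state rate R = (F_in − F_out)/L = (331.822 − 74.002) / 80300 m = 3.211e-03 mm/s.
R = 3.211e-03 × 3600 = 11.6 mm/hr.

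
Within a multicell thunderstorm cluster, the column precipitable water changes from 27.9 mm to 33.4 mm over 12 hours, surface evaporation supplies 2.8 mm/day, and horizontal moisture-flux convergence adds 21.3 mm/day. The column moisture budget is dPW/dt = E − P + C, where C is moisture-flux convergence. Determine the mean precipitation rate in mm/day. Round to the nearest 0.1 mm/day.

dPW/dt = (33.4 − 27.9) mm / (12/24 day) = +11.000 mm/day.
P = E + C − dPW/dt = 2.8 + (21.3) − (+11.000) = 13.1 mm/day.

P ≈ 13.1 mm/day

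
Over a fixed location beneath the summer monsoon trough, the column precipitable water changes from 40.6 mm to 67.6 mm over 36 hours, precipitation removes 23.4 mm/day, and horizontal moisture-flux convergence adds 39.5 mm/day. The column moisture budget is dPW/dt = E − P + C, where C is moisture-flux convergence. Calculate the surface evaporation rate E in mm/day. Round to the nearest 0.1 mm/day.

E ≈ 1.9 mm/day

dPW/dt = (67.6 − 40.6) mm / (36/24 day) = +18.000 mm/day.
E = dPW/dt + P − C = (+18.000) + 23.4 − (39.5) = 1.9 mm/day.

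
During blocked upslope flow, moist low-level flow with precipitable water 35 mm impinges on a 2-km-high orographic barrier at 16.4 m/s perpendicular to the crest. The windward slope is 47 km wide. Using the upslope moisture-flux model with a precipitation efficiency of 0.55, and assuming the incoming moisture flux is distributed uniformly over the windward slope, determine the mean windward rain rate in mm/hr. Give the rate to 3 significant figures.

R ≈ 24.2 mm/hr

Incoming column moisture flux per unit ridge length: F = V × PW = 16.4 × 35 = 574 mm·m/s.
Spread over the 47 km slope with efficiency ε = 0.55: R = ε·F/W = 0.55 × 574 / 47000 m = 6.717e-03 mm/s.
R = 6.717e-03 × 3600 = 24.2 mm/hr.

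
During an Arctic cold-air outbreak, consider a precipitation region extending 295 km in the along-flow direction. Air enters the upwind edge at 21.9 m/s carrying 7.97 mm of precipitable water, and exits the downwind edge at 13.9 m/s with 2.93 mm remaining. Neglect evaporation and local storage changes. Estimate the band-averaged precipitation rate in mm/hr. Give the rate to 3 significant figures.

Column moisture flux per unit crosswind length is F = V × PW.
Inflow: F_in = 21.9 × 7.97 = 174.543 mm·m/s
Outflow: F_out = 13.9 × 2.93 = 40.727 mm·m/s
Steady-state rate R = (F_in − F_out)/L = (174.543 − 40.727) / 295000 m = 4.536e-04 mm/s.
R = 4.536e-04 × 3600 = 1.63 mm/hr.

R ≈ 1.63 mm/hr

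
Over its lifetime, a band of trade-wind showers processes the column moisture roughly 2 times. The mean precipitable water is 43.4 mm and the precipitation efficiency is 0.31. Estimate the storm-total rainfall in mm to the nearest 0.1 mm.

Each cycle deposits ε × PW = 0.31 × 43.4 = 13.454 mm.
Over 2 cycles: 2 × 13.454 = 26.9 mm.

rainfall ≈ 26.9 mm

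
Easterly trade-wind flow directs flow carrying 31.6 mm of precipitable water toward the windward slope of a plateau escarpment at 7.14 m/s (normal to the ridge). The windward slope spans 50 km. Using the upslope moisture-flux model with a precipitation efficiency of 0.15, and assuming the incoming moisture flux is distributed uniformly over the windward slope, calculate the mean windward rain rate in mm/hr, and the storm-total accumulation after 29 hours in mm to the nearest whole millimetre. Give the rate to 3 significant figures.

Incoming column moisture flux per unit ridge length: F = V × PW = 7.14 × 31.6 = 225.624 mm·m/s.
Spread over the 50 km slope with efficiency ε = 0.15: R = ε·F/W = 0.15 × 225.624 / 50000 m = 6.769e-04 mm/s.
R = 6.769e-04 × 3600 = 2.44 mm/hr.
Over 29 h: total = 2.44 × 29 = 70.76 ≈ 71 mm.

R ≈ 2.44 mm/hr; total ≈ 71 mm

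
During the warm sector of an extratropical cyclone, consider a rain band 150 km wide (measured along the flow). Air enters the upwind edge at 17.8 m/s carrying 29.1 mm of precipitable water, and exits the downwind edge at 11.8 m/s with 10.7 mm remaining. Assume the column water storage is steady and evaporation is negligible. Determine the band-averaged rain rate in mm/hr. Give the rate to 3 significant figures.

Column moisture flux per unit crosswind length is F = V × PW.
Inflow: F_in = 17.8 × 29.1 = 517.98 mm·m/s
Outflow: F_out = 11.8 × 10.7 = 126.26 mm·m/s
Steady-state rate R = (F_in − F_out)/L = (517.98 − 126.26) / 150000 m = 2.611e-03 mm/s.
R = 2.611e-03 × 3600 = 9.40 mm/hr.

R ≈ 9.40 mm/hr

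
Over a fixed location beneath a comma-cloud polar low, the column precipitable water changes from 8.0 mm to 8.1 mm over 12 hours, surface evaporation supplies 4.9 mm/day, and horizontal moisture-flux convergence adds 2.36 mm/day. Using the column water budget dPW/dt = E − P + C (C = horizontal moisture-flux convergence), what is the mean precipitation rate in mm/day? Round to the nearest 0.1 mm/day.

P ≈ 7.1 mm/day

dPW/dt = (8.1 − 8.0) mm / (12/24 day) = +0.200 mm/day.
P = E + C − dPW/dt = 4.9 + (2.36) − (+0.200) = 7.1 mm/day.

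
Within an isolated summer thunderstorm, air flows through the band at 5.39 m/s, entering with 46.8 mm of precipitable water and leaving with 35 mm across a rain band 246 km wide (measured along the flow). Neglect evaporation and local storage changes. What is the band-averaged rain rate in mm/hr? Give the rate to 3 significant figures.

Column moisture flux per unit crosswind length is F = V × PW.
Inflow: F_in = 5.39 × 46.8 = 252.252 mm·m/s
Outflow: F_out = 5.39 × 35 = 188.65 mm·m/s
Steady-state rate R = (F_in − F_out)/L = (252.252 − 188.65) / 246000 m = 2.585e-04 mm/s.
R = 2.585e-04 × 3600 = 0.931 mm/hr.

R ≈ 0.931 mm/hr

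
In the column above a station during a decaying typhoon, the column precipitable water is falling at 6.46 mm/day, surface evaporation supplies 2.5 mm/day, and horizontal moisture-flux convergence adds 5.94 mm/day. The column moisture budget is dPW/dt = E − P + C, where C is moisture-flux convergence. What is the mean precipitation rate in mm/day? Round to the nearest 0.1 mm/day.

P ≈ 14.9 mm/day

dPW/dt = -6.46 mm/day.
P = E + C − dPW/dt = 2.5 + (5.94) − (-6.46) = 14.9 mm/day.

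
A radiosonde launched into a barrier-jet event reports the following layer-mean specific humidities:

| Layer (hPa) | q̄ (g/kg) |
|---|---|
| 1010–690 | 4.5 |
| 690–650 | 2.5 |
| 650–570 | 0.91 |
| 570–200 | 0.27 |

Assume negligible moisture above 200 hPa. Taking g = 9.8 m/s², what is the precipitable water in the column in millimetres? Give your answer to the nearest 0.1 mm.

Precipitable water is the column-integrated vapour mass per unit area: PW = (1/g) Σ q̄ Δp, with q in kg/kg and Δp in Pa (1 kg/m² of water = 1 mm).
Layer 1010–690 hPa: Δp = 320 hPa = 32000 Pa, q̄ = 0.0045 kg/kg → 0.0045 × 32000 / 9.8 = 14.69 mm
Layer 690–650 hPa: Δp = 40 hPa = 4000 Pa, q̄ = 0.0025 kg/kg → 0.0025 × 4000 / 9.8 = 1.02 mm
Layer 650–570 hPa: Δp = 80 hPa = 8000 Pa, q̄ = 0.00091 kg/kg → 0.00091 × 8000 / 9.8 = 0.74 mm
Layer 570–200 hPa: Δp = 370 hPa = 37000 Pa, q̄ = 0.00027 kg/kg → 0.00027 × 37000 / 9.8 = 1.02 mm
PW = 14.69 + 1.02 + 0.74 + 1.02 = 17.47 ≈ 17.5 mm.

PW ≈ 17.5 mm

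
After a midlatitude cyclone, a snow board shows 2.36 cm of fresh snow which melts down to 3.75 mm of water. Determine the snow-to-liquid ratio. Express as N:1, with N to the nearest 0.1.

ratio ≈ 6.3

Ratio = snow depth / SWE = 23.6 mm / 3.75 mm = 6.3, i.e. 6.3:1.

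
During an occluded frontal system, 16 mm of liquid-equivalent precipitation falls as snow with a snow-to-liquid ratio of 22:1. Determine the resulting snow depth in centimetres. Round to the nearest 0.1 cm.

snow depth ≈ 35.2 cm

Snow depth = liquid × ratio = 16 mm × 22 = 352 mm = 35.2 cm.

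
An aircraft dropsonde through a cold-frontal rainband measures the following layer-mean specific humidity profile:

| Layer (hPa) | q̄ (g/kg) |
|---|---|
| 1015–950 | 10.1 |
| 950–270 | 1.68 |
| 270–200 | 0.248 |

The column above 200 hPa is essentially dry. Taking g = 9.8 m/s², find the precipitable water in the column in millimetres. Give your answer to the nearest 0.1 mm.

PW ≈ 18.5 mm

Precipitable water is the column-integrated vapour mass per unit area: PW = (1/g) Σ q̄ Δp, with q in kg/kg and Δp in Pa (1 kg/m² of water = 1 mm).
Layer 1015–950 hPa: Δp = 65 hPa = 6500 Pa, q̄ = 0.0101 kg/kg → 0.0101 × 6500 / 9.8 = 6.70 mm
Layer 950–270 hPa: Δp = 680 hPa = 68000 Pa, q̄ = 0.00168 kg/kg → 0.00168 × 68000 / 9.8 = 11.66 mm
Layer 270–200 hPa: Δp = 70 hPa = 7000 Pa, q̄ = 0.000248 kg/kg → 0.000248 × 7000 / 9.8 = 0.18 mm
PW = 6.70 + 11.66 + 0.18 = 18.54 ≈ 18.5 mm.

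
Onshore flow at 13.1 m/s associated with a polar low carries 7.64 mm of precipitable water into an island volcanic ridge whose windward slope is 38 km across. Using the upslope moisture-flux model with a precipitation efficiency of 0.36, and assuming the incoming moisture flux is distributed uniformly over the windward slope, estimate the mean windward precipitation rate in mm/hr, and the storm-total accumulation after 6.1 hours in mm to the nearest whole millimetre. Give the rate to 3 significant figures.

Incoming column moisture flux per unit ridge length: F = V × PW = 13.1 × 7.64 = 100.084 mm·m/s.
Spread over the 38 km slope with efficiency ε = 0.36: R = ε·F/W = 0.36 × 100.084 / 38000 m = 9.482e-04 mm/s.
R = 9.482e-04 × 3600 = 3.41 mm/hr.
Over 6.1 h: total = 3.41 × 6.1 = 20.801 ≈ 21 mm.

R ≈ 3.41 mm/hr; total ≈ 21 mm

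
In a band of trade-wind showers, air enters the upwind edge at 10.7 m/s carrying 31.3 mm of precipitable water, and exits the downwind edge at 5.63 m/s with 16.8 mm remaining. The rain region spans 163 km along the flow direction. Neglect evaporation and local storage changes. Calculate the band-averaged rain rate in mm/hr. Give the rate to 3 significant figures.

R ≈ 5.31 mm/hr

Column moisture flux per unit crosswind length is F = V × PW.
Inflow: F_in = 10.7 × 31.3 = 334.91 mm·m/s
Outflow: F_out = 5.63 × 16.8 = 94.584 mm·m/s
Steady-state rate R = (F_in − F_out)/L = (334.91 − 94.584) / 163000 m = 1.474e-03 mm/s.
R = 1.474e-03 × 3600 = 5.31 mm/hr.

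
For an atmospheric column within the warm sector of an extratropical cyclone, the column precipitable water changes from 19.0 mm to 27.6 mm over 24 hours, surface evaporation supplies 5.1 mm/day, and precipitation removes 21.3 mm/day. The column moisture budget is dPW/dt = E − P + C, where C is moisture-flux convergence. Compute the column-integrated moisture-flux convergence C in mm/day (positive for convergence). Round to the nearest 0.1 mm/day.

dPW/dt = (27.6 − 19.0) mm / (24/24 day) = +8.600 mm/day.
C = dPW/dt − E + P = (+8.600) − 5.1 + 21.3 = 24.8 mm/day.

C ≈ 24.8 mm/day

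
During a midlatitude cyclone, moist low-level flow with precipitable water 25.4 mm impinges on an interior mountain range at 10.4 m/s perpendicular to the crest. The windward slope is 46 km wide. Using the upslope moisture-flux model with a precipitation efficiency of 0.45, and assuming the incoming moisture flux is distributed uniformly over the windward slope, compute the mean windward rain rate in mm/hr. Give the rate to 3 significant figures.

Incoming column moisture flux per unit ridge length: F = V × PW = 10.4 × 25.4 = 264.16 mm·m/s.
Spread over the 46 km slope with efficiency ε = 0.45: R = ε·F/W = 0.45 × 264.16 / 46000 m = 2.584e-03 mm/s.
R = 2.584e-03 × 3600 = 9.30 mm/hr.

R ≈ 9.30 mm/hr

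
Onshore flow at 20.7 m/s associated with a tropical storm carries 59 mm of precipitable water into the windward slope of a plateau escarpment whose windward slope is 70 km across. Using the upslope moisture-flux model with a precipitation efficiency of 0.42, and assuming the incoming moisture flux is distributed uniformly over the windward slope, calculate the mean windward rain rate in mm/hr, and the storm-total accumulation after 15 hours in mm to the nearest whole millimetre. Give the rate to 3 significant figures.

R ≈ 26.4 mm/hr; total ≈ 396 mm

Incoming column moisture flux per unit ridge length: F = V × PW = 20.7 × 59 = 1221.3 mm·m/s.
Spread over the 70 km slope with efficiency ε = 0.42: R = ε·F/W = 0.42 × 1221.3 / 70000 m = 7.328e-03 mm/s.
R = 7.328e-03 × 3600 = 26.4 mm/hr.
Over 15 h: total = 26.4 × 15 = 396 mm.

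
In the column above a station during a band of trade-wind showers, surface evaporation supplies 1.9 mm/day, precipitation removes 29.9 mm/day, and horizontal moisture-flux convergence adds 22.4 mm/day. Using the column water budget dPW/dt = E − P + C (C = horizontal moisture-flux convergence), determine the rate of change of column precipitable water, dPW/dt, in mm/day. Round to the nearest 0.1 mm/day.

dPW/dt ≈ -5.6 mm/day

dPW/dt = E − P + C = 1.9 − 29.9 + (22.4) = -5.6 mm/day.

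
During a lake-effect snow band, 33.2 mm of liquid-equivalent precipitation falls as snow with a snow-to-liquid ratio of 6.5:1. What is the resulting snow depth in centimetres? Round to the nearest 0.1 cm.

snow depth ≈ 21.6 cm

Snow depth = liquid × ratio = 33.2 mm × 6.5 = 215.8 mm = 21.6 cm.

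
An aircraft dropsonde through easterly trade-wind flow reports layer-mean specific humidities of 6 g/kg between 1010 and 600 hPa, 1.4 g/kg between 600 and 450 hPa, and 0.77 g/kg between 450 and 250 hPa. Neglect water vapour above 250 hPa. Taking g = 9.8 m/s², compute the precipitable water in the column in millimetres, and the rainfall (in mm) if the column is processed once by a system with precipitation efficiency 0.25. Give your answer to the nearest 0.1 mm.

Precipitable water is the column-integrated vapour mass per unit area: PW = (1/g) Σ q̄ Δp, with q in kg/kg and Δp in Pa (1 kg/m² of water = 1 mm).
Layer 1010–600 hPa: Δp = 410 hPa = 41000 Pa, q̄ = 0.006 kg/kg → 0.006 × 41000 / 9.8 = 25.10 mm
Layer 600–450 hPa: Δp = 150 hPa = 15000 Pa, q̄ = 0.0014 kg/kg → 0.0014 × 15000 / 9.8 = 2.14 mm
Layer 450–250 hPa: Δp = 200 hPa = 20000 Pa, q̄ = 0.00077 kg/kg → 0.00077 × 20000 / 9.8 = 1.57 mm
PW = 25.10 + 2.14 + 1.57 = 28.81 ≈ 28.8 mm.
Rainfall = ε × PW = 0.25 × 28.8 = 7.2 mm.

PW ≈ 28.8 mm; rainfall ≈ 7.2 mm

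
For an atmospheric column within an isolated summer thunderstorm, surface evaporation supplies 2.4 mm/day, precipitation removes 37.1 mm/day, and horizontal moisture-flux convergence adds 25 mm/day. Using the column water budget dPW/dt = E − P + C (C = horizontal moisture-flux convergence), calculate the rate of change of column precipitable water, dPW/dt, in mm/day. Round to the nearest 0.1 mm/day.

dPW/dt = E − P + C = 2.4 − 37.1 + (25) = -9.7 mm/day.

dPW/dt ≈ -9.7 mm/day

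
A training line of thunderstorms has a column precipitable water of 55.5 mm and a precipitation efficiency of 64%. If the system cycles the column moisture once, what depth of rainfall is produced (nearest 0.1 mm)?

rainfall ≈ 35.5 mm

Rainfall = ε × PW = 0.64 × 55.5 = 35.5 mm.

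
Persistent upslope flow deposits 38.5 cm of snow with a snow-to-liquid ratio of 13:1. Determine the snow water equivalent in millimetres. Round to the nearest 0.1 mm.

SWE = snow depth / ratio = 38.5 cm / 13 = 2.962 cm = 29.6 mm.

SWE ≈ 29.6 mm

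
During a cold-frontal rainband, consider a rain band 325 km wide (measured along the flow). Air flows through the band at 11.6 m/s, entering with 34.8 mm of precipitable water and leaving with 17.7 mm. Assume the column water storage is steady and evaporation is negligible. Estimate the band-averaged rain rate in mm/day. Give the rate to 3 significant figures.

Column moisture flux per unit crosswind length is F = V × PW.
Inflow: F_in = 11.6 × 34.8 = 403.68 mm·m/s
Outflow: F_out = 11.6 × 17.7 = 205.32 mm·m/s
Steady-state rate R = (F_in − F_out)/L = (403.68 − 205.32) / 325000 m = 6.103e-04 mm/s.
R = 6.103e-04 × 3600 × 24 = 52.7 mm/day.

R ≈ 52.7 mm/day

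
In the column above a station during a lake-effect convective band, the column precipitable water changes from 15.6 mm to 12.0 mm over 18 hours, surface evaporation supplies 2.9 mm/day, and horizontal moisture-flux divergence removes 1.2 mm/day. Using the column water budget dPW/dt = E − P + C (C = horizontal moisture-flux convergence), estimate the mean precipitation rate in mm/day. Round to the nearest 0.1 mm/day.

dPW/dt = (12.0 − 15.6) mm / (18/24 day) = -4.800 mm/day.
P = E + C − dPW/dt = 2.9 + (-1.2) − (-4.800) = 6.5 mm/day.

P ≈ 6.5 mm/day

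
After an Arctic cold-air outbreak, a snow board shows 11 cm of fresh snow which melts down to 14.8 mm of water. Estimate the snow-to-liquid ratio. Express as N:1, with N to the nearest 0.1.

Ratio = snow depth / SWE = 110 mm / 14.8 mm = 7.4, i.e. 7.4:1.

ratio ≈ 7.4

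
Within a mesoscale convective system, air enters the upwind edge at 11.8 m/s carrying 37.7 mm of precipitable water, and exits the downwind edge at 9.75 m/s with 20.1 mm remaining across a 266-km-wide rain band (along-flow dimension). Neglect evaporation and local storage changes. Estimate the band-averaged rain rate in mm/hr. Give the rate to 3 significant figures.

R ≈ 3.37 mm/hr

Column moisture flux per unit crosswind length is F = V × PW.
Inflow: F_in = 11.8 × 37.7 = 444.86 mm·m/s
Outflow: F_out = 9.75 × 20.1 = 195.975 mm·m/s
Steady-state rate R = (F_in − F_out)/L = (444.86 − 195.975) / 266000 m = 9.357e-04 mm/s.
R = 9.357e-04 × 3600 = 3.37 mm/hr.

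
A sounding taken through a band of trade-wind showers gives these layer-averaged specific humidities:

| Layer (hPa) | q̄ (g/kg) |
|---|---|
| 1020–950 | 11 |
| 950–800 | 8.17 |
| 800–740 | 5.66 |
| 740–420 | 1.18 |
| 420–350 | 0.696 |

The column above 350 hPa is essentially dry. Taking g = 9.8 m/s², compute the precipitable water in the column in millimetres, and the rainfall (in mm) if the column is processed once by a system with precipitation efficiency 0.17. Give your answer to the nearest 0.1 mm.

Precipitable water is the column-integrated vapour mass per unit area: PW = (1/g) Σ q̄ Δp, with q in kg/kg and Δp in Pa (1 kg/m² of water = 1 mm).
Layer 1020–950 hPa: Δp = 70 hPa = 7000 Pa, q̄ = 0.011 kg/kg → 0.011 × 7000 / 9.8 = 7.86 mm
Layer 950–800 hPa: Δp = 150 hPa = 15000 Pa, q̄ = 0.00817 kg/kg → 0.00817 × 15000 / 9.8 = 12.51 mm
Layer 800–740 hPa: Δp = 60 hPa = 6000 Pa, q̄ = 0.00566 kg/kg → 0.00566 × 6000 / 9.8 = 3.47 mm
Layer 740–420 hPa: Δp = 320 hPa = 32000 Pa, q̄ = 0.00118 kg/kg → 0.00118 × 32000 / 9.8 = 3.85 mm
Layer 420–350 hPa: Δp = 70 hPa = 7000 Pa, q̄ = 0.000696 kg/kg → 0.000696 × 7000 / 9.8 = 0.50 mm
PW = 7.86 + 12.51 + 3.47 + 3.85 + 0.50 = 28.19 ≈ 28.2 mm.
Rainfall = ε × PW = 0.17 × 28.2 = 4.8 mm.

PW ≈ 28.2 mm; rainfall ≈ 4.8 mm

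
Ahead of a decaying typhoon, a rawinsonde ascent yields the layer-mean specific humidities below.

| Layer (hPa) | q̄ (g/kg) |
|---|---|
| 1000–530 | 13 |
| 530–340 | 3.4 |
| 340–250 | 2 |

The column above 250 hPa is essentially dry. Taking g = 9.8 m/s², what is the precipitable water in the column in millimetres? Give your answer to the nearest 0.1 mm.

PW ≈ 70.8 mm

Precipitable water is the column-integrated vapour mass per unit area: PW = (1/g) Σ q̄ Δp, with q in kg/kg and Δp in Pa (1 kg/m² of water = 1 mm).
Layer 1000–530 hPa: Δp = 470 hPa = 47000 Pa, q̄ = 0.013 kg/kg → 0.013 × 47000 / 9.8 = 62.35 mm
Layer 530–340 hPa: Δp = 190 hPa = 19000 Pa, q̄ = 0.0034 kg/kg → 0.0034 × 19000 / 9.8 = 6.59 mm
Layer 340–250 hPa: Δp = 90 hPa = 9000 Pa, q̄ = 0.002 kg/kg → 0.002 × 9000 / 9.8 = 1.84 mm
PW = 62.35 + 6.59 + 1.84 = 70.78 ≈ 70.8 mm.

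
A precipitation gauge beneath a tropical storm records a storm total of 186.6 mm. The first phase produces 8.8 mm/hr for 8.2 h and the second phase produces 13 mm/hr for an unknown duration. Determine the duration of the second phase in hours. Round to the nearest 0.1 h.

Known phases: 8.8 × 8.2 = 72.16 mm.
Remaining depth = 186.6 − 72.16 = 114.44 mm.
Duration = 114.44 / 13 = 8.8 h.

duration ≈ 8.8 h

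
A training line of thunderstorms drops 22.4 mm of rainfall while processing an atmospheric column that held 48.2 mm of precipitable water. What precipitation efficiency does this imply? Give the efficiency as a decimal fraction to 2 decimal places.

ε ≈ 0.46

ε = rainfall / PW = 22.4 / 48.2 = 0.46.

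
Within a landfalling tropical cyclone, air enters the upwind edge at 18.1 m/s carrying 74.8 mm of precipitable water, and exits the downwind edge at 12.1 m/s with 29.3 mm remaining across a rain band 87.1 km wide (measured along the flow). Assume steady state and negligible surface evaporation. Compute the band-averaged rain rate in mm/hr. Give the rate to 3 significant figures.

Column moisture flux per unit crosswind length is F = V × PW.
Inflow: F_in = 18.1 × 74.8 = 1353.88 mm·m/s
Outflow: F_out = 12.1 × 29.3 = 354.53 mm·m/s
Steady-state rate R = (F_in − F_out)/L = (1353.88 − 354.53) / 87100 m = 1.147e-02 mm/s.
R = 1.147e-02 × 3600 = 41.3 mm/hr.

R ≈ 41.3 mm/hr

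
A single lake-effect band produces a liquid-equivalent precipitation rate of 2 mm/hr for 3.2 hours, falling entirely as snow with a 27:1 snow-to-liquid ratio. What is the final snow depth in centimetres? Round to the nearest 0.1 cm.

snow depth ≈ 17.3 cm

Liquid-equivalent depth = 2 × 3.2 = 6.4 mm.
Snow depth = 6.4 mm × 27 = 172.8 mm = 17.3 cm.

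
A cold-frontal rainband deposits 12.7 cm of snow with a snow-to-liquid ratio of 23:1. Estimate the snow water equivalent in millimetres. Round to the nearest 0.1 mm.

SWE ≈ 5.5 mm

SWE = snow depth / ratio = 12.7 cm / 23 = 0.552 cm = 5.5 mm.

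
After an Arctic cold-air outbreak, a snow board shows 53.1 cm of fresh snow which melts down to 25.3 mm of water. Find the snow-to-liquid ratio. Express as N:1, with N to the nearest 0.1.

ratio ≈ 21.0

Ratio = snow depth / SWE = 531 mm / 25.3 mm = 21.0, i.e. 21.0:1.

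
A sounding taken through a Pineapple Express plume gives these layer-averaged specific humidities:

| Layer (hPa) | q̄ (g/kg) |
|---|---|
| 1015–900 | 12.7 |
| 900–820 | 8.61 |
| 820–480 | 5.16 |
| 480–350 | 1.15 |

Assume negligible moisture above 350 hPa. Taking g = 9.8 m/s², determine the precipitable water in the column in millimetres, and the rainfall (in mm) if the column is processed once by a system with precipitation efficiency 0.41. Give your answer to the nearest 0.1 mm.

Precipitable water is the column-integrated vapour mass per unit area: PW = (1/g) Σ q̄ Δp, with q in kg/kg and Δp in Pa (1 kg/m² of water = 1 mm).
Layer 1015–900 hPa: Δp = 115 hPa = 11500 Pa, q̄ = 0.0127 kg/kg → 0.0127 × 11500 / 9.8 = 14.90 mm
Layer 900–820 hPa: Δp = 80 hPa = 8000 Pa, q̄ = 0.00861 kg/kg → 0.00861 × 8000 / 9.8 = 7.03 mm
Layer 820–480 hPa: Δp = 340 hPa = 34000 Pa, q̄ = 0.00516 kg/kg → 0.00516 × 34000 / 9.8 = 17.90 mm
Layer 480–350 hPa: Δp = 130 hPa = 13000 Pa, q̄ = 0.00115 kg/kg → 0.00115 × 13000 / 9.8 = 1.53 mm
PW = 14.90 + 7.03 + 17.90 + 1.53 = 41.36 ≈ 41.4 mm.
Rainfall = ε × PW = 0.41 × 41.4 = 17.0 mm.

PW ≈ 41.4 mm; rainfall ≈ 17.0 mm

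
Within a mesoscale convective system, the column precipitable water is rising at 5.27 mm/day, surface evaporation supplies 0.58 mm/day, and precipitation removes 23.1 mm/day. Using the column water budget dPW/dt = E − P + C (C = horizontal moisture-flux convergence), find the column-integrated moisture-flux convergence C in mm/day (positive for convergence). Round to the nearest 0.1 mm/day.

dPW/dt = +5.27 mm/day.
C = dPW/dt − E + P = (+5.27) − 0.58 + 23.1 = 27.8 mm/day.

C ≈ 27.8 mm/day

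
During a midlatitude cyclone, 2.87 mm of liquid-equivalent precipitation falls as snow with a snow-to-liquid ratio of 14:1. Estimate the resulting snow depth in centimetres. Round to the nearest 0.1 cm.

Snow depth = liquid × ratio = 2.87 mm × 14 = 40.18 mm = 4.0 cm.

snow depth ≈ 4.0 cm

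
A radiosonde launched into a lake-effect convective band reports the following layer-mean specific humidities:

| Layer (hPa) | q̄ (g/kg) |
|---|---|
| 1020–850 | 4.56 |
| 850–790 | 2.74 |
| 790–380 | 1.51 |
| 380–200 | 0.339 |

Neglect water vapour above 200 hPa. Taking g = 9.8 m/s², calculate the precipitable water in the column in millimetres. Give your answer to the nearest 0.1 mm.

Precipitable water is the column-integrated vapour mass per unit area: PW = (1/g) Σ q̄ Δp, with q in kg/kg and Δp in Pa (1 kg/m² of water = 1 mm).
Layer 1020–850 hPa: Δp = 170 hPa = 17000 Pa, q̄ = 0.00456 kg/kg → 0.00456 × 17000 / 9.8 = 7.91 mm
Layer 850–790 hPa: Δp = 60 hPa = 6000 Pa, q̄ = 0.00274 kg/kg → 0.00274 × 6000 / 9.8 = 1.68 mm
Layer 790–380 hPa: Δp = 410 hPa = 41000 Pa, q̄ = 0.00151 kg/kg → 0.00151 × 41000 / 9.8 = 6.32 mm
Layer 380–200 hPa: Δp = 180 hPa = 18000 Pa, q̄ = 0.000339 kg/kg → 0.000339 × 18000 / 9.8 = 0.62 mm
PW = 7.91 + 1.68 + 6.32 + 0.62 = 16.53 ≈ 16.5 mm.

PW ≈ 16.5 mm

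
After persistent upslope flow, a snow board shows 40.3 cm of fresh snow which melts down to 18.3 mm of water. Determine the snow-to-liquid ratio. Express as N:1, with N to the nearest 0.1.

ratio ≈ 22.0

Ratio = snow depth / SWE = 403 mm / 18.3 mm = 22.0, i.e. 22.0:1.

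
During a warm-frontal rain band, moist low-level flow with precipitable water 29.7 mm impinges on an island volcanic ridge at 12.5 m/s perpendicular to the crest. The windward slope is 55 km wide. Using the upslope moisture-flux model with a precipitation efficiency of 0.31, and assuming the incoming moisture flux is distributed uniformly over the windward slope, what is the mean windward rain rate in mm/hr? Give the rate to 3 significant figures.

Incoming column moisture flux per unit ridge length: F = V × PW = 12.5 × 29.7 = 371.25 mm·m/s.
Spread over the 55 km slope with efficiency ε = 0.31: R = ε·F/W = 0.31 × 371.25 / 55000 m = 2.092e-03 mm/s.
R = 2.092e-03 × 3600 = 7.53 mm/hr.

R ≈ 7.53 mm/hr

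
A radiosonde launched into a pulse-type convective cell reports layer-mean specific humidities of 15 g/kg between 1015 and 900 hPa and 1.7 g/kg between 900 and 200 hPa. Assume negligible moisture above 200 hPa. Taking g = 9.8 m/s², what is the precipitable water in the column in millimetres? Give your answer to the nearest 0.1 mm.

Precipitable water is the column-integrated vapour mass per unit area: PW = (1/g) Σ q̄ Δp, with q in kg/kg and Δp in Pa (1 kg/m² of water = 1 mm).
Layer 1015–900 hPa: Δp = 115 hPa = 11500 Pa, q̄ = 0.015 kg/kg → 0.015 × 11500 / 9.8 = 17.60 mm
Layer 900–200 hPa: Δp = 700 hPa = 70000 Pa, q̄ = 0.0017 kg/kg → 0.0017 × 70000 / 9.8 = 12.14 mm
PW = 17.60 + 12.14 = 29.74 ≈ 29.7 mm.

PW ≈ 29.7 mm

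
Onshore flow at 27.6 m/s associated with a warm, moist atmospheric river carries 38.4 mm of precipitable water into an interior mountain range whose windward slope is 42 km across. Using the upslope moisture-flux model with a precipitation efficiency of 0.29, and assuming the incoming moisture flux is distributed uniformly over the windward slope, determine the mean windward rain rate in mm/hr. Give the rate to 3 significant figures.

Incoming column moisture flux per unit ridge length: F = V × PW = 27.6 × 38.4 = 1059.84 mm·m/s.
Spread over the 42 km slope with efficiency ε = 0.29: R = ε·F/W = 0.29 × 1059.84 / 42000 m = 7.318e-03 mm/s.
R = 7.318e-03 × 3600 = 26.3 mm/hr.

R ≈ 26.3 mm/hr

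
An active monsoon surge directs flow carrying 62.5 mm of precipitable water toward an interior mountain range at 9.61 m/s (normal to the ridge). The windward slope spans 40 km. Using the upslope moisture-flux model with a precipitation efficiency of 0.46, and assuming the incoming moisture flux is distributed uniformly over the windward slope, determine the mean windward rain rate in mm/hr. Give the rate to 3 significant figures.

Incoming column moisture flux per unit ridge length: F = V × PW = 9.61 × 62.5 = 600.625 mm·m/s.
Spread over the 40 km slope with efficiency ε = 0.46: R = ε·F/W = 0.46 × 600.625 / 40000 m = 6.907e-03 mm/s.
R = 6.907e-03 × 3600 = 24.9 mm/hr.

R ≈ 24.9 mm/hr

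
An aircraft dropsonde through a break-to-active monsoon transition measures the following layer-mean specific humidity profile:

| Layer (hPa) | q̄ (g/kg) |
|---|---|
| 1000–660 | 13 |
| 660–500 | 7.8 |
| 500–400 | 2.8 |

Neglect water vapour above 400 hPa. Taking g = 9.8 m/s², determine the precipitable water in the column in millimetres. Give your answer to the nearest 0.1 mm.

PW ≈ 60.7 mm

Precipitable water is the column-integrated vapour mass per unit area: PW = (1/g) Σ q̄ Δp, with q in kg/kg and Δp in Pa (1 kg/m² of water = 1 mm).
Layer 1000–660 hPa: Δp = 340 hPa = 34000 Pa, q̄ = 0.013 kg/kg → 0.013 × 34000 / 9.8 = 45.10 mm
Layer 660–500 hPa: Δp = 160 hPa = 16000 Pa, q̄ = 0.0078 kg/kg → 0.0078 × 16000 / 9.8 = 12.73 mm
Layer 500–400 hPa: Δp = 100 hPa = 10000 Pa, q̄ = 0.0028 kg/kg → 0.0028 × 10000 / 9.8 = 2.86 mm
PW = 45.10 + 12.73 + 2.86 = 60.69 ≈ 60.7 mm.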